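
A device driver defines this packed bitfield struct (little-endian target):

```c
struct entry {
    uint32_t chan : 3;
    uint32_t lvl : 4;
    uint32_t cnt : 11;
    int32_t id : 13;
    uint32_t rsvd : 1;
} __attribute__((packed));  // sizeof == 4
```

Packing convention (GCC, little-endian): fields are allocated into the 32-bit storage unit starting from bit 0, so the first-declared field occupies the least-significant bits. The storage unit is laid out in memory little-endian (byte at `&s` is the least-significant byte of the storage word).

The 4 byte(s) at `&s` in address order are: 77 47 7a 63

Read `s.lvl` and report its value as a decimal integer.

[0]=0x77 [1]=0x47 [2]=0x7a [3]=0x63 (little-endian) → word 0x637a4777
chan [0+:3] = (word>>0) & 0x7 = 7
lvl [3+:4] = (word>>3) & 0xf = 14  ←
cnt [7+:11] = (word>>7) & 0x7ff = 1166
id [18+:13] = (word>>18) & 0x1fff = 6366
rsvd [31+:1] = (word>>31) & 0x1 = 0

14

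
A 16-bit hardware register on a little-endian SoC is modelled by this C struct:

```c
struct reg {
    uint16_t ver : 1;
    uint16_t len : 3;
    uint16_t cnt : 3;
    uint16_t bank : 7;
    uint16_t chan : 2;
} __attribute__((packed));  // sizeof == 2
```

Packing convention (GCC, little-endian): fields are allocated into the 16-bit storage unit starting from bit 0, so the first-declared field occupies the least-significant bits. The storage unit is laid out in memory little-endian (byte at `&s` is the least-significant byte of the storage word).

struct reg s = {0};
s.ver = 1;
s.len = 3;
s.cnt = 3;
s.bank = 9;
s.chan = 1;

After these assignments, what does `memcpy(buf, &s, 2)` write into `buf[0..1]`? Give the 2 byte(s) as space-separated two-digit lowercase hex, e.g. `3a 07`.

b7 44

[0+:1] ver=1 & 0x1 = 0x1; word=0x0001
[1+:3] len=3 & 0x7 = 0x3; word=0x0007
[4+:3] cnt=3 & 0x7 = 0x3; word=0x0037
[7+:7] bank=9 & 0x7f = 0x9; word=0x04b7
[14+:2] chan=1 & 0x3 = 0x1; word=0x44b7
word = 0x44b7 → little-endian bytes:
  [0]=0xb7  [1]=0x44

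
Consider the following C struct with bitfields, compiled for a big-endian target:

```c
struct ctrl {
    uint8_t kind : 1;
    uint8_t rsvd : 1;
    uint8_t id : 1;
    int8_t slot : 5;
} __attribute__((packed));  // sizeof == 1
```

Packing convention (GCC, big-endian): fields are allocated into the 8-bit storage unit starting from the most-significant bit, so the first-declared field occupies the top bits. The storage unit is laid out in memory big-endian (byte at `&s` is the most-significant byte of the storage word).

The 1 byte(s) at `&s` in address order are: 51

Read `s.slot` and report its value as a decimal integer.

[0]=0x51 (big-endian) → word 0x51
kind:1 @ bit 7 → (0x51>>7)&0x1 = 0x0
rsvd:1 @ bit 6 → (0x51>>6)&0x1 = 0x1
id:1 @ bit 5 → (0x51>>5)&0x1 = 0x0
slot:5 @ bit 0 → (0x51>>0)&0x1f = 0x11  ←
slot signed 5b, MSB=1: 17 - 32 = -15

-15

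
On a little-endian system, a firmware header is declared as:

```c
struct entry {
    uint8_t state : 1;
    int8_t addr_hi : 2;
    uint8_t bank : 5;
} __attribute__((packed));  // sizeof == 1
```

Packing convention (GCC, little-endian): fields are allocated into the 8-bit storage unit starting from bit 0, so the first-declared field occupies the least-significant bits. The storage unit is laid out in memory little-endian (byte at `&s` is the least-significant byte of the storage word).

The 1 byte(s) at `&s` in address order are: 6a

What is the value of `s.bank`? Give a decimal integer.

13

[0]=0x6a (little-endian) → word 0x6a
state:1 @ bit 0 → (0x6a>>0)&0x1 = 0x0
addr_hi:2 @ bit 1 → (0x6a>>1)&0x3 = 0x1
bank:5 @ bit 3 → (0x6a>>3)&0x1f = 0xd  ←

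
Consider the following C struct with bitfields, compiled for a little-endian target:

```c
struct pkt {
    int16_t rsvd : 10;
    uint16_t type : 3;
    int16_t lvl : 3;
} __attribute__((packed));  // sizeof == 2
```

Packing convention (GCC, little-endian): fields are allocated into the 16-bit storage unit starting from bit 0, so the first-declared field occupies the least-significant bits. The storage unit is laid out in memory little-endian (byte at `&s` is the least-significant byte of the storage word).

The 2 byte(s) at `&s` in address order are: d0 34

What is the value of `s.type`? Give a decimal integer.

5

[0]=0xd0 [1]=0x34 (little-endian) → word 0x34d0
rsvd [0+:10] = (word>>0) & 0x3ff = 208
type [10+:3] = (word>>10) & 0x7 = 5  ←
lvl [13+:3] = (word>>13) & 0x7 = 1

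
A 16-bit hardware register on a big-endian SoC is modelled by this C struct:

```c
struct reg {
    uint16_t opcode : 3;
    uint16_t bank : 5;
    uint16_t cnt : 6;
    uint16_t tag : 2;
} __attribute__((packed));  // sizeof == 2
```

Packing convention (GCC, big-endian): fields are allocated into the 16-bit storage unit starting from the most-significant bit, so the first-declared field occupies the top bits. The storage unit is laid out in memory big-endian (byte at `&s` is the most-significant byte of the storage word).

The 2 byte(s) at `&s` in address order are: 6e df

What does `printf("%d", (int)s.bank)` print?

14

[0]=0x6e [1]=0xdf (big-endian) → word 0x6edf
opcode [13+:3] = (word>>13) & 0x7 = 3
bank [8+:5] = (word>>8) & 0x1f = 14  ←
cnt [2+:6] = (word>>2) & 0x3f = 55
tag [0+:2] = (word>>0) & 0x3 = 3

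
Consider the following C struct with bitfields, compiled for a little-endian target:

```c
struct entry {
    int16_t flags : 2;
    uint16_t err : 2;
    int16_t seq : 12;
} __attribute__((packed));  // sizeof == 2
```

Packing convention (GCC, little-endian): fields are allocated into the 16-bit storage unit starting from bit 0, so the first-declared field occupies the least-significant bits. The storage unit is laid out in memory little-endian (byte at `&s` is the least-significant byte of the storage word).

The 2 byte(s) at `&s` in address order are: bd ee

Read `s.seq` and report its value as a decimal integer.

-277

[0]=0xbd [1]=0xee (little-endian) → word 0xeebd
flags [0+:2] = (word>>0) & 0x3 = 1
err [2+:2] = (word>>2) & 0x3 = 3
seq [4+:12] = (word>>4) & 0xfff = 3819  ←
seq signed 12b, MSB=1: 3819 - 4096 = -277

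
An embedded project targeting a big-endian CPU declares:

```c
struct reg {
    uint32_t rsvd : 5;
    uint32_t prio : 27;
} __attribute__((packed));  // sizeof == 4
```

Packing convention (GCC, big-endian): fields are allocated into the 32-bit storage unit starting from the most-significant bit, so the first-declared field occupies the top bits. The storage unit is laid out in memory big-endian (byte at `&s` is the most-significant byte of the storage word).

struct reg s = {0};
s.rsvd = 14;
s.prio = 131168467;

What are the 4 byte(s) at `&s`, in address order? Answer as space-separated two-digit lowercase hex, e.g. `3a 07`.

77 d1 78 d3

rsvd:5 = 14 → 0xe << 27 → word 0x70000000
prio:27 = 131168467 → 0x7d178d3 << 0 → word 0x77d178d3
word = 0x77d178d3 → big-endian bytes:
  [0]=0x77  [1]=0xd1  [2]=0x78  [3]=0xd3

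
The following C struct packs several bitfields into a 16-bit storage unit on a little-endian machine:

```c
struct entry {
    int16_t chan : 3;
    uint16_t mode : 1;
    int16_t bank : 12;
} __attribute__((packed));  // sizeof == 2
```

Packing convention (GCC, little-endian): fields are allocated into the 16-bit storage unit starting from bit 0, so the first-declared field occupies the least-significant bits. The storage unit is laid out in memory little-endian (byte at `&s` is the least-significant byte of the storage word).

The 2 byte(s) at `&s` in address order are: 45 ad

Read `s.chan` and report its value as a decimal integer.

-3

[0]=0x45 [1]=0xad (little-endian) → word 0xad45
chan [0+:3] = (word>>0) & 0x7 = 5  ←
mode [3+:1] = (word>>3) & 0x1 = 0
bank [4+:12] = (word>>4) & 0xfff = 2772
chan signed 3b, MSB=1: 5 - 8 = -3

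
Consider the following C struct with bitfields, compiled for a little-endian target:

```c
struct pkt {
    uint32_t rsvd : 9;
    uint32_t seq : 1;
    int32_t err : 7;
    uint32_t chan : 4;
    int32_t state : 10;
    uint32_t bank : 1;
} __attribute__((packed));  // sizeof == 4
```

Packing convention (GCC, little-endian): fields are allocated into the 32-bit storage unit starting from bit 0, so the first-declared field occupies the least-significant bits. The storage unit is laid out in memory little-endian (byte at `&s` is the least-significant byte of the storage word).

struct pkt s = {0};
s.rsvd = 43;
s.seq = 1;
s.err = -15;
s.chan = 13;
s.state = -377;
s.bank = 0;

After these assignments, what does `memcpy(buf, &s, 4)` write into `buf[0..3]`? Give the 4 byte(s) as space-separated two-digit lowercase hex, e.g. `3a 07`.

[0+:9] rsvd=43 & 0x1ff = 0x2b; word=0x0000002b
[9+:1] seq=1 & 0x1 = 0x1; word=0x0000022b
[10+:7] err=-15 & 0x7f = 0x71; word=0x0001c62b
[17+:4] chan=13 & 0xf = 0xd; word=0x001bc62b
[21+:10] state=-377 & 0x3ff = 0x287; word=0x50fbc62b
[31+:1] bank=0 & 0x1 = 0x0; word=0x50fbc62b
word = 0x50fbc62b → little-endian bytes:
  [0]=0x2b  [1]=0xc6  [2]=0xfb  [3]=0x50

2b c6 fb 50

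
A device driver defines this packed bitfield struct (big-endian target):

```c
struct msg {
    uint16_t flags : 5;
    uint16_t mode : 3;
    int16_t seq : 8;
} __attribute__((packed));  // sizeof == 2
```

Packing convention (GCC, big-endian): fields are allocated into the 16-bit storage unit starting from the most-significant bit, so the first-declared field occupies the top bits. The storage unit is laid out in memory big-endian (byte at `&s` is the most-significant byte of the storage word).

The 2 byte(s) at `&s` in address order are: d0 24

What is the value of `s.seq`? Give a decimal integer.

36

[0]=0xd0 [1]=0x24 (big-endian) → word 0xd024
flags [11+:5] = (word>>11) & 0x1f = 26
mode [8+:3] = (word>>8) & 0x7 = 0
seq [0+:8] = (word>>0) & 0xff = 36  ←
seq signed 8b, MSB=0: value = 36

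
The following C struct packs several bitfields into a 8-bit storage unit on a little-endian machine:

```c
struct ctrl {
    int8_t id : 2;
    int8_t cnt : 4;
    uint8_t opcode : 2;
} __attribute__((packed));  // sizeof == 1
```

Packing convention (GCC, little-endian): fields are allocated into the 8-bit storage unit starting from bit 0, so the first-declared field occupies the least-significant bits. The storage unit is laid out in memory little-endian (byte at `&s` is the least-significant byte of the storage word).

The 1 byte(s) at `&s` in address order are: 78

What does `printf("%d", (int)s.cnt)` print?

[0]=0x78 (little-endian) → word 0x78
id [0+:2] = (word>>0) & 0x3 = 0
cnt [2+:4] = (word>>2) & 0xf = 14  ←
opcode [6+:2] = (word>>6) & 0x3 = 1
cnt signed 4b, MSB=1: 14 - 16 = -2

-2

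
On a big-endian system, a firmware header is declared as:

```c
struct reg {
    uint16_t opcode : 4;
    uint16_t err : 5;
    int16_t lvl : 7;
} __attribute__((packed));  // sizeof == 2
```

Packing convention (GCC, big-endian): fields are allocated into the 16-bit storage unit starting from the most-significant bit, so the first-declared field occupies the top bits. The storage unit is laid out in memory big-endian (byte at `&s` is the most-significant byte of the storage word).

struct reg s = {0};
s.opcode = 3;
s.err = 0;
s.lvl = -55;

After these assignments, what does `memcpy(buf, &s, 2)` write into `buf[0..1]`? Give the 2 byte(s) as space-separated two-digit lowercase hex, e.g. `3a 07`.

30 49

opcode (4b) val=3 bits=0x3 at bit 12: 0x3000
err (5b) val=0 bits=0x0 at bit 7: 0x3000
lvl (7b) val=-55 bits=0x49 at bit 0: 0x3049
word = 0x3049 → big-endian bytes:
  [0]=0x30  [1]=0x49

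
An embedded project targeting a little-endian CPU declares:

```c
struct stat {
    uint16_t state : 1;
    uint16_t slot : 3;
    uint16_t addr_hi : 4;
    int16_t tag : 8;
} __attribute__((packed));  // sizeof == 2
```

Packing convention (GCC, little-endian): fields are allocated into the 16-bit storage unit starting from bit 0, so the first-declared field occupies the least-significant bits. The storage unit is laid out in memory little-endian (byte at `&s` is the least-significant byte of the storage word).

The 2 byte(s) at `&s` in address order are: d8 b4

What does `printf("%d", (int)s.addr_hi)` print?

13

[0]=0xd8 [1]=0xb4 (little-endian) → word 0xb4d8
state [0+:1] = (word>>0) & 0x1 = 0
slot [1+:3] = (word>>1) & 0x7 = 4
addr_hi [4+:4] = (word>>4) & 0xf = 13  ←
tag [8+:8] = (word>>8) & 0xff = 180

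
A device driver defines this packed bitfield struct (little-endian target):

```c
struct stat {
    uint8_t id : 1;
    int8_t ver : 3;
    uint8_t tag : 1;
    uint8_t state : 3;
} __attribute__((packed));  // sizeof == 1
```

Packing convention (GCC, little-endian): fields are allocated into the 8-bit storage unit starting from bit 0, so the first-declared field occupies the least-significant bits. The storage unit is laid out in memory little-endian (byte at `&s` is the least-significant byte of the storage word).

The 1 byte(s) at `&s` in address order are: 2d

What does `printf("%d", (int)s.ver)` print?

[0]=0x2d (little-endian) → word 0x2d
id [0+:1] = (word>>0) & 0x1 = 1
ver [1+:3] = (word>>1) & 0x7 = 6  ←
tag [4+:1] = (word>>4) & 0x1 = 0
state [5+:3] = (word>>5) & 0x7 = 1
ver signed 3b, MSB=1: 6 - 8 = -2

-2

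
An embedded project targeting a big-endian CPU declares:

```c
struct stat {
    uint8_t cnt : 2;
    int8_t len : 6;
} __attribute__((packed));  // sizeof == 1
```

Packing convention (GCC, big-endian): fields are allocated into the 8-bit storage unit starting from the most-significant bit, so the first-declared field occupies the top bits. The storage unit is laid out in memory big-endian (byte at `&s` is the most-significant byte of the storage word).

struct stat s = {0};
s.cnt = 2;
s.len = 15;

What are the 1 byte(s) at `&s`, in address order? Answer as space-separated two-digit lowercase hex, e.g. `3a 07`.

8f

[6+:2] cnt=2 & 0x3 = 0x2; word=0x80
[0+:6] len=15 & 0x3f = 0xf; word=0x8f
word = 0x8f → big-endian bytes:
  [0]=0x8f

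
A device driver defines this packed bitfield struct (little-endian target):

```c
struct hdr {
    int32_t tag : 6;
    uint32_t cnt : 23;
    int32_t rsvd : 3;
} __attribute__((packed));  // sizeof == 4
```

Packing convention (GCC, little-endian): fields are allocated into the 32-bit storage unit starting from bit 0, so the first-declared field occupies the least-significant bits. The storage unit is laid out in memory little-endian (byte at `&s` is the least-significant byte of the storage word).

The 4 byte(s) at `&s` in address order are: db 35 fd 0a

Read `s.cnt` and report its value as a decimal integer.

2880727

[0]=0xdb [1]=0x35 [2]=0xfd [3]=0x0a (little-endian) → word 0x0afd35db
tag [0+:6] = (word>>0) & 0x3f = 27
cnt [6+:23] = (word>>6) & 0x7fffff = 2880727  ←
rsvd [29+:3] = (word>>29) & 0x7 = 0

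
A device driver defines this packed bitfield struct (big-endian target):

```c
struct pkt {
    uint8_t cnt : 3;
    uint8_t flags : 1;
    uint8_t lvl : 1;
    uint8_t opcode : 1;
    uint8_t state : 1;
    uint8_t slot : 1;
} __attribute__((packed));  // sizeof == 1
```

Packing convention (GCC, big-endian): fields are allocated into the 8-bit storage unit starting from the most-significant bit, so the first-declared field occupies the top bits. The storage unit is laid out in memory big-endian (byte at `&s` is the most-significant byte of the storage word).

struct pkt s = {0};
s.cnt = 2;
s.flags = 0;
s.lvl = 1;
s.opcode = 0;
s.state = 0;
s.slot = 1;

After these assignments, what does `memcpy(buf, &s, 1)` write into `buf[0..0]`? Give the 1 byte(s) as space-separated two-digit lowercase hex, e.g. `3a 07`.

49

cnt (3b) val=2 bits=0x2 at bit 5: 0x40
flags (1b) val=0 bits=0x0 at bit 4: 0x40
lvl (1b) val=1 bits=0x1 at bit 3: 0x48
opcode (1b) val=0 bits=0x0 at bit 2: 0x48
state (1b) val=0 bits=0x0 at bit 1: 0x48
slot (1b) val=1 bits=0x1 at bit 0: 0x49
word = 0x49 → big-endian bytes:
  [0]=0x49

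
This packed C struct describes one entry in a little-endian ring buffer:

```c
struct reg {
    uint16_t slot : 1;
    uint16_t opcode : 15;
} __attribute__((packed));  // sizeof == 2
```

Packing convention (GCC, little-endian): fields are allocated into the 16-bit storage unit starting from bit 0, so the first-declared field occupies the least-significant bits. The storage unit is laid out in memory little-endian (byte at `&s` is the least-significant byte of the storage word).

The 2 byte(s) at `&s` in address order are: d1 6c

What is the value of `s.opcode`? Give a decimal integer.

13928

[0]=0xd1 [1]=0x6c (little-endian) → word 0x6cd1
slot [0+:1] = (word>>0) & 0x1 = 1
opcode [1+:15] = (word>>1) & 0x7fff = 13928  ←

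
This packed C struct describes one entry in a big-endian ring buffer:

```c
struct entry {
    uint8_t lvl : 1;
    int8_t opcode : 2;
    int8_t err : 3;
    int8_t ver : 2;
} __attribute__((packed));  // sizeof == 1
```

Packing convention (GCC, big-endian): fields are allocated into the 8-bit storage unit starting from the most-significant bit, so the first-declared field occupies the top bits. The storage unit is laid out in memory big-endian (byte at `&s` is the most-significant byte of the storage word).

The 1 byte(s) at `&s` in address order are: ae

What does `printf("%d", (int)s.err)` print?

[0]=0xae (big-endian) → word 0xae
lvl:1 @ bit 7 → (0xae>>7)&0x1 = 0x1
opcode:2 @ bit 5 → (0xae>>5)&0x3 = 0x1
err:3 @ bit 2 → (0xae>>2)&0x7 = 0x3  ←
ver:2 @ bit 0 → (0xae>>0)&0x3 = 0x2
err signed 3b, MSB=0: value = 3

3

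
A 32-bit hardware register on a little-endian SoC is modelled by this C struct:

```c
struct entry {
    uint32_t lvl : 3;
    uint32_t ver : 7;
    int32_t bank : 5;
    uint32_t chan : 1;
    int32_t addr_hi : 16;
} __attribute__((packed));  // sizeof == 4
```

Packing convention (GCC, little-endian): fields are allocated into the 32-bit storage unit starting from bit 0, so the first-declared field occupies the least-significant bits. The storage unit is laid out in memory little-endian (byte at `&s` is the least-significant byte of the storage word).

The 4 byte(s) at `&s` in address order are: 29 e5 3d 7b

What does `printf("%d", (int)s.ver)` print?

[0]=0x29 [1]=0xe5 [2]=0x3d [3]=0x7b (little-endian) → word 0x7b3de529
lvl:3 @ bit 0 → (0x7b3de529>>0)&0x7 = 0x1
ver:7 @ bit 3 → (0x7b3de529>>3)&0x7f = 0x25  ←
bank:5 @ bit 10 → (0x7b3de529>>10)&0x1f = 0x19
chan:1 @ bit 15 → (0x7b3de529>>15)&0x1 = 0x1
addr_hi:16 @ bit 16 → (0x7b3de529>>16)&0xffff = 0x7b3d

37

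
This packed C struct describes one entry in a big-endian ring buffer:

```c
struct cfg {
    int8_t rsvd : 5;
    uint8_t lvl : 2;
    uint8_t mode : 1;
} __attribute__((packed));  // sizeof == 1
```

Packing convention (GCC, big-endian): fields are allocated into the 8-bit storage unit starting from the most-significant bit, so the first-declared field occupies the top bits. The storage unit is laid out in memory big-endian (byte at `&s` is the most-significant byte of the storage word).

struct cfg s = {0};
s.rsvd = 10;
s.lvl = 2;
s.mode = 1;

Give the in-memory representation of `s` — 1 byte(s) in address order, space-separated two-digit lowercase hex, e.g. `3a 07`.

55

rsvd (5b) val=10 bits=0xa at bit 3: 0x50
lvl (2b) val=2 bits=0x2 at bit 1: 0x54
mode (1b) val=1 bits=0x1 at bit 0: 0x55
word = 0x55 → big-endian bytes:
  [0]=0x55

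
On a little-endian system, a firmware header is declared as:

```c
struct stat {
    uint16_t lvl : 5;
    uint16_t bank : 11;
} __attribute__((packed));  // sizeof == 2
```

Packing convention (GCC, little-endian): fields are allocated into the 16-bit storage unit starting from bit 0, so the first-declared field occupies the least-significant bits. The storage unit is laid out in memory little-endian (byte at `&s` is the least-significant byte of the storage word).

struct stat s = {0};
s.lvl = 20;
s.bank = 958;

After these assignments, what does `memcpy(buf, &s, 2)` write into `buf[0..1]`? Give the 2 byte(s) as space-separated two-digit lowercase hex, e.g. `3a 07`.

lvl:5 = 20 → 0x14 << 0 → word 0x0014
bank:11 = 958 → 0x3be << 5 → word 0x77d4
word = 0x77d4 → little-endian bytes:
  [0]=0xd4  [1]=0x77

d4 77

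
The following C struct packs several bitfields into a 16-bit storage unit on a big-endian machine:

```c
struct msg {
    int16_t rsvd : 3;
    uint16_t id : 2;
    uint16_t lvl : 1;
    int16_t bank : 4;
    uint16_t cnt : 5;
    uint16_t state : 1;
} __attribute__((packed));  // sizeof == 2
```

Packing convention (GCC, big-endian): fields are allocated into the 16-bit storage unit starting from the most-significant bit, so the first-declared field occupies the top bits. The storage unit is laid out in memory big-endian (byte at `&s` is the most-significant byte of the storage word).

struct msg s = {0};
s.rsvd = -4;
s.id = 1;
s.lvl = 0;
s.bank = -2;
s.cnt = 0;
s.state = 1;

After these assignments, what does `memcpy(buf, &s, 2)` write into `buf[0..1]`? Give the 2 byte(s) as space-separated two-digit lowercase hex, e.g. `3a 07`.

rsvd:3 = -4 → 0x4 << 13 → word 0x8000
id:2 = 1 → 0x1 << 11 → word 0x8800
lvl:1 = 0 → 0x0 << 10 → word 0x8800
bank:4 = -2 → 0xe << 6 → word 0x8b80
cnt:5 = 0 → 0x0 << 1 → word 0x8b80
state:1 = 1 → 0x1 << 0 → word 0x8b81
word = 0x8b81 → big-endian bytes:
  [0]=0x8b  [1]=0x81

8b 81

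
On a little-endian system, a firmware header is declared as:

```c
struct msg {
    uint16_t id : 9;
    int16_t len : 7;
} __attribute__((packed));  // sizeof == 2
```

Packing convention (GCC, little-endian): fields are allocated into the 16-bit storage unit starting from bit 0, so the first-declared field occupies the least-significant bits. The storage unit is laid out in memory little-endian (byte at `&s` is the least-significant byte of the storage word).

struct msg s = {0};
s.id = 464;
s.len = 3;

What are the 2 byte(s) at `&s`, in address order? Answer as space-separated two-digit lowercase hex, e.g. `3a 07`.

id:9 = 464 → 0x1d0 << 0 → word 0x01d0
len:7 = 3 → 0x3 << 9 → word 0x07d0
word = 0x07d0 → little-endian bytes:
  [0]=0xd0  [1]=0x07

d0 07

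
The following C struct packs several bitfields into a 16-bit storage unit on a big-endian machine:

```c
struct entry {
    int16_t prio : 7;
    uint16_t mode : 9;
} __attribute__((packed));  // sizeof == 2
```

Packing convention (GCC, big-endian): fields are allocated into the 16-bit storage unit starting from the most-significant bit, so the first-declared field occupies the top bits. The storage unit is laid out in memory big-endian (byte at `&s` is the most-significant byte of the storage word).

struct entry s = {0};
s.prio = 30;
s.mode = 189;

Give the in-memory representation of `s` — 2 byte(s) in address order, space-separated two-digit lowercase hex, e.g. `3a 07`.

prio:7 = 30 → 0x1e << 9 → word 0x3c00
mode:9 = 189 → 0xbd << 0 → word 0x3cbd
word = 0x3cbd → big-endian bytes:
  [0]=0x3c  [1]=0xbd

3c bd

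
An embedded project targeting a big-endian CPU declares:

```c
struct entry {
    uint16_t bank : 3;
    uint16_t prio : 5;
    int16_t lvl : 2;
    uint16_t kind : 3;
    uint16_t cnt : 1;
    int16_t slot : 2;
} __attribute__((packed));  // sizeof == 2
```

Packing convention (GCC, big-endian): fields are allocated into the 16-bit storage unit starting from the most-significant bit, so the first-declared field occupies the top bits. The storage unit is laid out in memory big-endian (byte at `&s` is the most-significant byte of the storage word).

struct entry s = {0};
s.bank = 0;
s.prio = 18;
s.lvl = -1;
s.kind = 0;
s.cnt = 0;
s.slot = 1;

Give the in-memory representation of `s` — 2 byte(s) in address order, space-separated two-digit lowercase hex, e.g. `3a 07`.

12 c1

[13+:3] bank=0 & 0x7 = 0x0; word=0x0000
[8+:5] prio=18 & 0x1f = 0x12; word=0x1200
[6+:2] lvl=-1 & 0x3 = 0x3; word=0x12c0
[3+:3] kind=0 & 0x7 = 0x0; word=0x12c0
[2+:1] cnt=0 & 0x1 = 0x0; word=0x12c0
[0+:2] slot=1 & 0x3 = 0x1; word=0x12c1
word = 0x12c1 → big-endian bytes:
  [0]=0x12  [1]=0xc1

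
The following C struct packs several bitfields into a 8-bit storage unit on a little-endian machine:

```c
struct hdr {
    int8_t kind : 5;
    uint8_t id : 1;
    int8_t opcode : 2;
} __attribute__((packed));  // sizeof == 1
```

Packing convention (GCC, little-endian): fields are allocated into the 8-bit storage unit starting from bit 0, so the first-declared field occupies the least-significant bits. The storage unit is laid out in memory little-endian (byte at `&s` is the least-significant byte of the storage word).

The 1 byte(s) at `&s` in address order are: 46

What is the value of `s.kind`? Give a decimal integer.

6

[0]=0x46 (little-endian) → word 0x46
kind [0+:5] = (word>>0) & 0x1f = 6  ←
id [5+:1] = (word>>5) & 0x1 = 0
opcode [6+:2] = (word>>6) & 0x3 = 1
kind signed 5b, MSB=0: value = 6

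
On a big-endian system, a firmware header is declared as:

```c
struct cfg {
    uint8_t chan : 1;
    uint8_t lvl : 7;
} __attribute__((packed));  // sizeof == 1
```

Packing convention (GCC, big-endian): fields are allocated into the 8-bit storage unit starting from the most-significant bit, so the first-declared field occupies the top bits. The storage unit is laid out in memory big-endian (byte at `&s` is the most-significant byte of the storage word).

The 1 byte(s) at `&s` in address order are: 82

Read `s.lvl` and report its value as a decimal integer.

2

[0]=0x82 (big-endian) → word 0x82
chan [7+:1] = (word>>7) & 0x1 = 1
lvl [0+:7] = (word>>0) & 0x7f = 2  ←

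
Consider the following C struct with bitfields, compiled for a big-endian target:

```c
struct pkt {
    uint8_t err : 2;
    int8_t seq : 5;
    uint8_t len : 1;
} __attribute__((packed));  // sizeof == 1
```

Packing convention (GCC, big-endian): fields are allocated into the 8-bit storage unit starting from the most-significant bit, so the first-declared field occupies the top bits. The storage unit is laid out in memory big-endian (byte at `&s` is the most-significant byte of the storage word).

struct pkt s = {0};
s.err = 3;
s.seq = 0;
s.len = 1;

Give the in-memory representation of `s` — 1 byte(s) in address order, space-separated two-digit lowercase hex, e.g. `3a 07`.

[6+:2] err=3 & 0x3 = 0x3; word=0xc0
[1+:5] seq=0 & 0x1f = 0x0; word=0xc0
[0+:1] len=1 & 0x1 = 0x1; word=0xc1
word = 0xc1 → big-endian bytes:
  [0]=0xc1

c1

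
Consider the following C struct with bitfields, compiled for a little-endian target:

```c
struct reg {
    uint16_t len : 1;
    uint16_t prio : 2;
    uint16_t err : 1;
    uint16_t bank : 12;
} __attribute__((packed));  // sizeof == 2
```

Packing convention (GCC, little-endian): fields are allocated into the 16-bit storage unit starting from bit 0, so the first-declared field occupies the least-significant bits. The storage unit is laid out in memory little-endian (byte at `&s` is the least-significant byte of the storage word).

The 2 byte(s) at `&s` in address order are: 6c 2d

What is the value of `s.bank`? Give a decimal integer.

726

[0]=0x6c [1]=0x2d (little-endian) → word 0x2d6c
len:1 @ bit 0 → (0x2d6c>>0)&0x1 = 0x0
prio:2 @ bit 1 → (0x2d6c>>1)&0x3 = 0x2
err:1 @ bit 3 → (0x2d6c>>3)&0x1 = 0x1
bank:12 @ bit 4 → (0x2d6c>>4)&0xfff = 0x2d6  ←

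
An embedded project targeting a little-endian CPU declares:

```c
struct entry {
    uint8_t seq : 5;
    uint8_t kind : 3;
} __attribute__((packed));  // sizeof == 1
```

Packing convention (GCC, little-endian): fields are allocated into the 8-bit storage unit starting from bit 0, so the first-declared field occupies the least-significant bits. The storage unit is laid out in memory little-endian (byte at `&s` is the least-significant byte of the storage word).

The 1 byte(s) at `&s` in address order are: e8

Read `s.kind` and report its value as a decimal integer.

[0]=0xe8 (little-endian) → word 0xe8
seq:5 @ bit 0 → (0xe8>>0)&0x1f = 0x8
kind:3 @ bit 5 → (0xe8>>5)&0x7 = 0x7  ←

7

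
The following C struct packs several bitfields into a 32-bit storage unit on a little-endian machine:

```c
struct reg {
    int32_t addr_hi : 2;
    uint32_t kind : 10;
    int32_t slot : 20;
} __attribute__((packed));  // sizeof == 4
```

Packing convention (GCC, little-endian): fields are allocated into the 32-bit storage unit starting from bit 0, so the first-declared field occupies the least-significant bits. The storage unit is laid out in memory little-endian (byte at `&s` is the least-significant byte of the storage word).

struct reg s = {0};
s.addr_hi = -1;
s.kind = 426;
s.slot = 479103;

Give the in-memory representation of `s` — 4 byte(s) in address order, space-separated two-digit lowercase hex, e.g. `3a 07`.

ab f6 f7 74

addr_hi:2 = -1 → 0x3 << 0 → word 0x00000003
kind:10 = 426 → 0x1aa << 2 → word 0x000006ab
slot:20 = 479103 → 0x74f7f << 12 → word 0x74f7f6ab
word = 0x74f7f6ab → little-endian bytes:
  [0]=0xab  [1]=0xf6  [2]=0xf7  [3]=0x74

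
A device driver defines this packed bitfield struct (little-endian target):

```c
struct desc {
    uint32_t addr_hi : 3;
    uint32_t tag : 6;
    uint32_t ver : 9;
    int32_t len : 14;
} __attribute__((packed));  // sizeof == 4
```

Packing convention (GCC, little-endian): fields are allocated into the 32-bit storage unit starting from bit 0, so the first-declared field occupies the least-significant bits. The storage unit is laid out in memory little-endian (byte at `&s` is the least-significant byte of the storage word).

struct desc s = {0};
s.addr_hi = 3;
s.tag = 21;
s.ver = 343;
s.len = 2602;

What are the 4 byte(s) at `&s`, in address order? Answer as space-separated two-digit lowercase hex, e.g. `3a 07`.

[0+:3] addr_hi=3 & 0x7 = 0x3; word=0x00000003
[3+:6] tag=21 & 0x3f = 0x15; word=0x000000ab
[9+:9] ver=343 & 0x1ff = 0x157; word=0x0002aeab
[18+:14] len=2602 & 0x3fff = 0xa2a; word=0x28aaaeab
word = 0x28aaaeab → little-endian bytes:
  [0]=0xab  [1]=0xae  [2]=0xaa  [3]=0x28

ab ae aa 28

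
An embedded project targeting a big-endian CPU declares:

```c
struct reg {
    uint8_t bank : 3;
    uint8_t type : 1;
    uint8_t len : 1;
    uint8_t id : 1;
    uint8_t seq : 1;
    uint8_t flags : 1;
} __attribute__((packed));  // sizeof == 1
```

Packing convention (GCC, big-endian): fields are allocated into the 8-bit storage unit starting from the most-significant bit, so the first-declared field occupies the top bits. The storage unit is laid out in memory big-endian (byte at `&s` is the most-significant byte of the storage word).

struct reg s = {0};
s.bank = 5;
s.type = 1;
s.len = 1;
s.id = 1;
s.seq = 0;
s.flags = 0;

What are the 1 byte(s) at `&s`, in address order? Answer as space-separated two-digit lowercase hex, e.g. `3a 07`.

bank (3b) val=5 bits=0x5 at bit 5: 0xa0
type (1b) val=1 bits=0x1 at bit 4: 0xb0
len (1b) val=1 bits=0x1 at bit 3: 0xb8
id (1b) val=1 bits=0x1 at bit 2: 0xbc
seq (1b) val=0 bits=0x0 at bit 1: 0xbc
flags (1b) val=0 bits=0x0 at bit 0: 0xbc
word = 0xbc → big-endian bytes:
  [0]=0xbc

bc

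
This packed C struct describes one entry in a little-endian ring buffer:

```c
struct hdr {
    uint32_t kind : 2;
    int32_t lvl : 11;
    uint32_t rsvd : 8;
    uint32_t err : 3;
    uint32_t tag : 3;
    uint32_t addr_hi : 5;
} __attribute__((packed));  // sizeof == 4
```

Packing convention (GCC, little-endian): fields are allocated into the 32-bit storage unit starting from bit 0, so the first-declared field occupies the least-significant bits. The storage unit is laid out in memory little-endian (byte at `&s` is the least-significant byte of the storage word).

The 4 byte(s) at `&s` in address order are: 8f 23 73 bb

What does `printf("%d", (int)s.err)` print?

3

[0]=0x8f [1]=0x23 [2]=0x73 [3]=0xbb (little-endian) → word 0xbb73238f
kind [0+:2] = (word>>0) & 0x3 = 3
lvl [2+:11] = (word>>2) & 0x7ff = 227
rsvd [13+:8] = (word>>13) & 0xff = 153
err [21+:3] = (word>>21) & 0x7 = 3  ←
tag [24+:3] = (word>>24) & 0x7 = 3
addr_hi [27+:5] = (word>>27) & 0x1f = 23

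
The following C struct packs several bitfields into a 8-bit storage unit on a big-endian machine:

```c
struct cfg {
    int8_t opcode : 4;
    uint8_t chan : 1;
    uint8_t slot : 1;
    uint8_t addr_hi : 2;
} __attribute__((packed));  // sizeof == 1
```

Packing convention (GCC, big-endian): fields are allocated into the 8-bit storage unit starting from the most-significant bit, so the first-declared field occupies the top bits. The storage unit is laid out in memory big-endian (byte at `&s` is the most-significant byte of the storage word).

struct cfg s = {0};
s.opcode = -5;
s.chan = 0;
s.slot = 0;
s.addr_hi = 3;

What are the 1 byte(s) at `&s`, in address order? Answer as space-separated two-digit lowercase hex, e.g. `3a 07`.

opcode:4 = -5 → 0xb << 4 → word 0xb0
chan:1 = 0 → 0x0 << 3 → word 0xb0
slot:1 = 0 → 0x0 << 2 → word 0xb0
addr_hi:2 = 3 → 0x3 << 0 → word 0xb3
word = 0xb3 → big-endian bytes:
  [0]=0xb3

b3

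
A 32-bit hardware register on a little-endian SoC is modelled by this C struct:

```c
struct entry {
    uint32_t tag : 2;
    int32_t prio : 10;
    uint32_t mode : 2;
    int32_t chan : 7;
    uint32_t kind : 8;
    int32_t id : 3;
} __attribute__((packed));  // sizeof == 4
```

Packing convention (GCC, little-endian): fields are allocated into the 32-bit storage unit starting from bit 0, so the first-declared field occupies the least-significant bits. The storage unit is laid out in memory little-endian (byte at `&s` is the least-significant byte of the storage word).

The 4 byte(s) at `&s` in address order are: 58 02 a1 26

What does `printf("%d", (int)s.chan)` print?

[0]=0x58 [1]=0x02 [2]=0xa1 [3]=0x26 (little-endian) → word 0x26a10258
tag:2 @ bit 0 → (0x26a10258>>0)&0x3 = 0x0
prio:10 @ bit 2 → (0x26a10258>>2)&0x3ff = 0x96
mode:2 @ bit 12 → (0x26a10258>>12)&0x3 = 0x0
chan:7 @ bit 14 → (0x26a10258>>14)&0x7f = 0x4  ←
kind:8 @ bit 21 → (0x26a10258>>21)&0xff = 0x35
id:3 @ bit 29 → (0x26a10258>>29)&0x7 = 0x1
chan signed 7b, MSB=0: value = 4

4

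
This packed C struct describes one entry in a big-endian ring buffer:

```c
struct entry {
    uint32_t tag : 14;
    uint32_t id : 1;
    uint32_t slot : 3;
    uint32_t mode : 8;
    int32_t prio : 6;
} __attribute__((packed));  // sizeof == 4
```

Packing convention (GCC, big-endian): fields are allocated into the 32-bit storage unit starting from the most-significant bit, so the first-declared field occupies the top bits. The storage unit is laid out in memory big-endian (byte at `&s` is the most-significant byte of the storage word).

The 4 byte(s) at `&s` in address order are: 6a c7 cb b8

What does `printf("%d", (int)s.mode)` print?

46

[0]=0x6a [1]=0xc7 [2]=0xcb [3]=0xb8 (big-endian) → word 0x6ac7cbb8
tag [18+:14] = (word>>18) & 0x3fff = 6833
id [17+:1] = (word>>17) & 0x1 = 1
slot [14+:3] = (word>>14) & 0x7 = 7
mode [6+:8] = (word>>6) & 0xff = 46  ←
prio [0+:6] = (word>>0) & 0x3f = 56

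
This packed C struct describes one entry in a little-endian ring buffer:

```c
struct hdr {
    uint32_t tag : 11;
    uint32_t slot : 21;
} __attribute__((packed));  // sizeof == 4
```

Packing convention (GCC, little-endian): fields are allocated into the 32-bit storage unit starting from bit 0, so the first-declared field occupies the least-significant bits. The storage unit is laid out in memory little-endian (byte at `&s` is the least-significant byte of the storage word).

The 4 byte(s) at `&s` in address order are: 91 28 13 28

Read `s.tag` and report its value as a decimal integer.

[0]=0x91 [1]=0x28 [2]=0x13 [3]=0x28 (little-endian) → word 0x28132891
tag [0+:11] = (word>>0) & 0x7ff = 145  ←
slot [11+:21] = (word>>11) & 0x1fffff = 328293

145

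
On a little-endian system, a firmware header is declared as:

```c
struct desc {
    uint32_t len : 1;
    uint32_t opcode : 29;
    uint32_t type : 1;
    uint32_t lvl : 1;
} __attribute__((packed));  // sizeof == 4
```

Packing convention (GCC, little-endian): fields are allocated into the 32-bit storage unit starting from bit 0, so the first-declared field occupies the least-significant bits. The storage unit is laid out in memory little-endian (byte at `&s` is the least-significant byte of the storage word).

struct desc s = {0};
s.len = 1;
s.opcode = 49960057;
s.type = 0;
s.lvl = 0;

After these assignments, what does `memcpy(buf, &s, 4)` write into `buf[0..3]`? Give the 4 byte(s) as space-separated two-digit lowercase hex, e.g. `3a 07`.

len (1b) val=1 bits=0x1 at bit 0: 0x00000001
opcode (29b) val=49960057 bits=0x2fa5479 at bit 1: 0x05f4a8f3
type (1b) val=0 bits=0x0 at bit 30: 0x05f4a8f3
lvl (1b) val=0 bits=0x0 at bit 31: 0x05f4a8f3
word = 0x05f4a8f3 → little-endian bytes:
  [0]=0xf3  [1]=0xa8  [2]=0xf4  [3]=0x05

f3 a8 f4 05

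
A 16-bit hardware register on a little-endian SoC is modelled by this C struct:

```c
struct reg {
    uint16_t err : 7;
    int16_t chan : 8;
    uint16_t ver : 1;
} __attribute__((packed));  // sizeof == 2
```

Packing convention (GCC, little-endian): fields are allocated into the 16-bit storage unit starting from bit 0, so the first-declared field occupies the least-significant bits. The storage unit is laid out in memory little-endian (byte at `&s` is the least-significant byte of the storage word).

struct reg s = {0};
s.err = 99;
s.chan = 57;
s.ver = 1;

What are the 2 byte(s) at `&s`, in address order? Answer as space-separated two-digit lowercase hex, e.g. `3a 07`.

e3 9c

[0+:7] err=99 & 0x7f = 0x63; word=0x0063
[7+:8] chan=57 & 0xff = 0x39; word=0x1ce3
[15+:1] ver=1 & 0x1 = 0x1; word=0x9ce3
word = 0x9ce3 → little-endian bytes:
  [0]=0xe3  [1]=0x9c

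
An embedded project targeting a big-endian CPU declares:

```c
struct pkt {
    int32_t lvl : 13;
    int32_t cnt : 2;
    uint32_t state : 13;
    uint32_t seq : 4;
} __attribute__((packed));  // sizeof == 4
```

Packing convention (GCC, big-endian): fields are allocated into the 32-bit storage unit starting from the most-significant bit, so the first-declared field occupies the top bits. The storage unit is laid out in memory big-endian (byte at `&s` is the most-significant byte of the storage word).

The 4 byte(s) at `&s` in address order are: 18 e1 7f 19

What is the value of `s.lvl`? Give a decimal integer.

[0]=0x18 [1]=0xe1 [2]=0x7f [3]=0x19 (big-endian) → word 0x18e17f19
lvl:13 @ bit 19 → (0x18e17f19>>19)&0x1fff = 0x31c  ←
cnt:2 @ bit 17 → (0x18e17f19>>17)&0x3 = 0x0
state:13 @ bit 4 → (0x18e17f19>>4)&0x1fff = 0x17f1
seq:4 @ bit 0 → (0x18e17f19>>0)&0xf = 0x9
lvl signed 13b, MSB=0: value = 796

796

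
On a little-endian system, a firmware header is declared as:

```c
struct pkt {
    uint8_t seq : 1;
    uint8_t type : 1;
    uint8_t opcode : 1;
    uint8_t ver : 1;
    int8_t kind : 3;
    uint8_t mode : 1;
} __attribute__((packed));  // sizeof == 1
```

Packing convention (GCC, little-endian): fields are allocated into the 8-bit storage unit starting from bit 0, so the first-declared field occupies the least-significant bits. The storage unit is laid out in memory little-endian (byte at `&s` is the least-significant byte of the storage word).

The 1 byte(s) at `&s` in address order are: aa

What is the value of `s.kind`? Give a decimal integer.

2

[0]=0xaa (little-endian) → word 0xaa
seq [0+:1] = (word>>0) & 0x1 = 0
type [1+:1] = (word>>1) & 0x1 = 1
opcode [2+:1] = (word>>2) & 0x1 = 0
ver [3+:1] = (word>>3) & 0x1 = 1
kind [4+:3] = (word>>4) & 0x7 = 2  ←
mode [7+:1] = (word>>7) & 0x1 = 1
kind signed 3b, MSB=0: value = 2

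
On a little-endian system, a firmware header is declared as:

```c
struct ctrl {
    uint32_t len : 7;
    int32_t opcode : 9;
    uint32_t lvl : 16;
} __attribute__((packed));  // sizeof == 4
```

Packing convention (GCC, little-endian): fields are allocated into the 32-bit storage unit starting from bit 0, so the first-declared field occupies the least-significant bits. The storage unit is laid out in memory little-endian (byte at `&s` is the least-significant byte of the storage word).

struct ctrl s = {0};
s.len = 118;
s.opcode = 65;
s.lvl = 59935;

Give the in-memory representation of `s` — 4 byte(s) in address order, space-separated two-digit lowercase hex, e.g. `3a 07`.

f6 20 1f ea

len (7b) val=118 bits=0x76 at bit 0: 0x00000076
opcode (9b) val=65 bits=0x41 at bit 7: 0x000020f6
lvl (16b) val=59935 bits=0xea1f at bit 16: 0xea1f20f6
word = 0xea1f20f6 → little-endian bytes:
  [0]=0xf6  [1]=0x20  [2]=0x1f  [3]=0xea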